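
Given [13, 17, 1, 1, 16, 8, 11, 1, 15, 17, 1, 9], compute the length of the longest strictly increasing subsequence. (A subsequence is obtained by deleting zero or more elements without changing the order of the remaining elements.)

One longest increasing subsequence is 1, 8, 11, 15, 17 (positions 3,6,7,9,10), of length 5; no longer one exists.

5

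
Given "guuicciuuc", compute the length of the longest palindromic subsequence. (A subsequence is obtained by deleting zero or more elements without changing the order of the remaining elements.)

8

One longest palindromic subsequence is uuicciuu (positions 2,3,4,5,6,7,8,9); it reads the same forward and backward, and the interval DP gives dp[1][10] = 8.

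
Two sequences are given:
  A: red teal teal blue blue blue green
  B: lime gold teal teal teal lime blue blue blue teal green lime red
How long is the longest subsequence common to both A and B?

6

A longest common subsequence is teal, teal, blue, blue, blue, green (length 6); the LCS DP confirms no longer common subsequence exists.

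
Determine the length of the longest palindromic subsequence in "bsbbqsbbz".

Using dp[i][j] = 2 + dp[i+1][j−1] if the ends match, else max(dp[i+1][j], dp[i][j−1]):
dp[1][9] = 6. A witness is bsbbsb at positions 1,2,3,4,6,8.

6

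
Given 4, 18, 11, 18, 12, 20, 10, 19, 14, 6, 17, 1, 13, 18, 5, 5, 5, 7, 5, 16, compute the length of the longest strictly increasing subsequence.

6

One longest increasing subsequence is 4, 11, 12, 14, 17, 18 (positions 1,3,5,9,11,14), of length 6; no longer one exists.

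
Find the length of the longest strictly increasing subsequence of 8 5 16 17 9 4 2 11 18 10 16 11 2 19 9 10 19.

5

Scanning left to right, the best length ending at each element is: 8→1, 5→1, 16→2, 17→3, 9→2, 4→1, 2→1, 11→3, 18→4, 10→3, 16→4, 11→4, 2→1, 19→5, 9→2, 10→3, 19→5.
So the longest increasing subsequence has length 5, e.g. 8, 16, 17, 18, 19.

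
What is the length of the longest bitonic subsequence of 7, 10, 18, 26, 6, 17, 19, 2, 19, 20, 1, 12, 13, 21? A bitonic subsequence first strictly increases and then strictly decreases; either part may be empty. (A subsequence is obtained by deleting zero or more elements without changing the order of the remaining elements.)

Let inc[i] be the LIS ending at i and dec[i] the longest strictly decreasing subsequence starting at i. inc = [1, 2, 3, 4, 1, 3, 4, 1, 4, 5, 1, 3, 4, 6], dec = [4, 4, 4, 4, 3, 3, 3, 2, 2, 2, 1, 1, 1, 1].
max_i inc[i]+dec[i]−1 = 7, with one witness 7, 10, 18, 26, 19, 2, 1.

7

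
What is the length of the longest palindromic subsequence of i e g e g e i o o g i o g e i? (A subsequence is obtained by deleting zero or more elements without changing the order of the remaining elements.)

One longest palindromic subsequence is iegiooigei (positions 1,2,3,7,8,9,11,13,14,15); it reads the same forward and backward, and the interval DP gives dp[1][15] = 10.

10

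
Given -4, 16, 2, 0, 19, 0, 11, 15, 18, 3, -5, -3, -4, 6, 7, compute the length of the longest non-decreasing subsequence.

6

Let dp[i] be the longest non-decreasing subsequence ending at position i. Then dp = [1, 2, 2, 2, 3, 3, 4, 5, 6, 4, 1, 2, 2, 5, 6].
The maximum is 6; one witness is -4, 0, 0, 11, 15, 18 at positions 1,4,6,7,8,9.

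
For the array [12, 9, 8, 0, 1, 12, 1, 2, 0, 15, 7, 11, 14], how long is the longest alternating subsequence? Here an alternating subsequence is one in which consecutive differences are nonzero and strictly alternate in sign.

Track the best alternating length ending on an up-step vs a down-step at each position: up/down = 1/1, 1/2, 1/2, 1/2, 3/2, 3/1, 3/4, 5/4, 1/6, 7/1, 7/8, 9/8, 9/8.
The maximum over both is 9; one such subsequence is 12, 9, 12, 1, 2, 0, 15, 7, 11.

9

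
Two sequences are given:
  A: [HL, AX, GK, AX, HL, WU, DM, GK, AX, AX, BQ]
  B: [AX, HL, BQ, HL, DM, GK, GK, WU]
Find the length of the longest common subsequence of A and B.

A longest common subsequence is HL, HL, DM, GK (length 4); the LCS DP confirms no longer common subsequence exists.

4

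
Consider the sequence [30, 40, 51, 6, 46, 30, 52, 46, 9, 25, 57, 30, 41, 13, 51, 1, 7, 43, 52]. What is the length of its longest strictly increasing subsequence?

7

Scanning left to right, the best length ending at each element is: 30→1, 40→2, 51→3, 6→1, 46→3, 30→2, 52→4, 46→3, 9→2, 25→3, 57→5, 30→4, 41→5, 13→3, 51→6, 1→1, 7→2, 43→6, 52→7.
So the longest increasing subsequence has length 7, e.g. 6, 9, 25, 30, 41, 51, 52.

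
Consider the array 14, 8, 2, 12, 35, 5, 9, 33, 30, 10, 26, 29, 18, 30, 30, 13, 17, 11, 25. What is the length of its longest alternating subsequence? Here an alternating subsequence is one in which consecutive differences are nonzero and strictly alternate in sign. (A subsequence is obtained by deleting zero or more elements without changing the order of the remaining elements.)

A longest alternating subsequence is 14, 8, 12, 5, 33, 10, 26, 18, 30, 13, 17, 11, 25 (positions 1,2,4,6,8,10,11,13,14,16,17,18,19); its 12 consecutive differences strictly alternate in sign, and length 13 is optimal.

13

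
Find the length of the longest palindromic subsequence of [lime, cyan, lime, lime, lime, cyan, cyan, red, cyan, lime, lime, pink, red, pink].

7

Using dp[i][j] = 2 + dp[i+1][j−1] if the ends match, else max(dp[i+1][j], dp[i][j−1]):
dp[1][14] = 7. A witness is lime lime cyan red cyan lime lime at positions 4,5,6,8,9,10,11.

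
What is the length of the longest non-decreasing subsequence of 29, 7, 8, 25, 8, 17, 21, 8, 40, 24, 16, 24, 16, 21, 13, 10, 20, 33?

8

Let dp[i] be the longest non-decreasing subsequence ending at position i. Then dp = [1, 1, 2, 3, 3, 4, 5, 4, 6, 6, 5, 7, 6, 7, 5, 5, 7, 8].
The maximum is 8; one witness is 7, 8, 8, 17, 21, 24, 24, 33 at positions 2,3,5,6,7,10,12,18.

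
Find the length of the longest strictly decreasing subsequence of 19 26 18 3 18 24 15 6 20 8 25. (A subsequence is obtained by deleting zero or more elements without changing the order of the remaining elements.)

4

Scanning left to right, the best length ending at each element is: 19→1, 26→1, 18→2, 3→3, 18→2, 24→2, 15→3, 6→4, 20→3, 8→4, 25→2.
So the longest decreasing subsequence has length 4, e.g. 19, 18, 15, 6.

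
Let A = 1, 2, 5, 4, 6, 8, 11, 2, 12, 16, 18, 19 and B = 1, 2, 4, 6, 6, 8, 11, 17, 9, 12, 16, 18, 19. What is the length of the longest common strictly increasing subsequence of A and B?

10

A longest common strictly increasing subsequence is 1, 2, 4, 6, 8, 11, 12, 16, 18, 19 (length 10); it appears in order in both A and B, and no longer such subsequence exists.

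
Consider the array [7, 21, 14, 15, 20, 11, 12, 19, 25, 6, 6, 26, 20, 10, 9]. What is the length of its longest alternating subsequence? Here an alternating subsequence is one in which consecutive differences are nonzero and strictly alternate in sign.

9

A longest alternating subsequence is 7, 21, 14, 15, 11, 12, 6, 26, 20 (positions 1,2,3,4,6,7,10,12,13); its 8 consecutive differences strictly alternate in sign, and length 9 is optimal.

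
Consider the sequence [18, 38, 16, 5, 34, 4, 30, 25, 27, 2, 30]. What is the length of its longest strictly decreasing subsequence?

Scanning left to right, the best length ending at each element is: 18→1, 38→1, 16→2, 5→3, 34→2, 4→4, 30→3, 25→4, 27→4, 2→5, 30→3.
So the longest decreasing subsequence has length 5, e.g. 18, 16, 5, 4, 2.

5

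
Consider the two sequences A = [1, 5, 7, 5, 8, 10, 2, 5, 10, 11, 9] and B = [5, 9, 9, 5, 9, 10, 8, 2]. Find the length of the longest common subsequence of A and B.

Backtracking the LCS table gives one alignment: 5 (A2,B1) → 5 (A4,B4) → 8 (A5,B7) → 2 (A7,B8).
So the longest common subsequence has length 4.

4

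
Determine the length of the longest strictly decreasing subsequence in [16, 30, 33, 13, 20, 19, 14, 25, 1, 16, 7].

5

Scanning left to right, the best length ending at each element is: 16→1, 30→1, 33→1, 13→2, 20→2, 19→3, 14→4, 25→2, 1→5, 16→4, 7→5.
So the longest decreasing subsequence has length 5, e.g. 30, 20, 19, 14, 1.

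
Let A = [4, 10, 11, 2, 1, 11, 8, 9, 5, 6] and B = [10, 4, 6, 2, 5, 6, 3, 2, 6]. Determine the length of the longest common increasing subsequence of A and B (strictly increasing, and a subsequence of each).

3

For each value that appears in both, track the longest common increasing run ending there.
The best achievable length is 3; one witness is 4, 5, 6 (A-positions 1,9,10, B-positions 2,5,6).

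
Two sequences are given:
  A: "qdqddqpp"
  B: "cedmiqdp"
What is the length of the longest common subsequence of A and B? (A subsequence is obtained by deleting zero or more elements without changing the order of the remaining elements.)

A longest common subsequence is dqdp (length 4); the LCS DP confirms no longer common subsequence exists.

4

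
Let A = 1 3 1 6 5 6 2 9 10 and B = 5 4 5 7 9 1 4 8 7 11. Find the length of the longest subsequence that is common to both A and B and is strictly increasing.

2

For each value that appears in both, track the longest common increasing run ending there.
The best achievable length is 2; one witness is 5, 9 (A-positions 5,8, B-positions 1,5).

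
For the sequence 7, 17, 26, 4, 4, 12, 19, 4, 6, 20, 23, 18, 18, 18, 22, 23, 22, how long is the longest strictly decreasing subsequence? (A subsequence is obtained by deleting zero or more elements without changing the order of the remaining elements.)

3

Let dp[i] be the longest decreasing subsequence ending at position i. Then dp = [1, 1, 1, 2, 2, 2, 2, 3, 3, 2, 2, 3, 3, 3, 3, 2, 3].
The maximum is 3; one witness is 17, 12, 4 at positions 2,6,8.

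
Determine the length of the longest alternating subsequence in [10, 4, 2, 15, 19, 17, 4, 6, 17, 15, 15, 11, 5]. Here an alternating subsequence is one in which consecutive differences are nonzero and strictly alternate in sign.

6

Track the best alternating length ending on an up-step vs a down-step at each position: up/down = 1/1, 1/2, 1/2, 3/1, 3/1, 3/4, 3/4, 5/4, 5/4, 5/6, 5/6, 5/6, 5/6.
The maximum over both is 6; one such subsequence is 10, 4, 15, 4, 17, 15.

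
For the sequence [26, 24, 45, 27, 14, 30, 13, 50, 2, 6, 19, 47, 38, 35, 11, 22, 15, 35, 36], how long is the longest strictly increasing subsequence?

6

Scanning left to right, the best length ending at each element is: 26→1, 24→1, 45→2, 27→2, 14→1, 30→3, 13→1, 50→4, 2→1, 6→2, 19→3, 47→4, 38→4, 35→4, 11→3, 22→4, 15→4, 35→5, 36→6.
So the longest increasing subsequence has length 6, e.g. 2, 6, 19, 22, 35, 36.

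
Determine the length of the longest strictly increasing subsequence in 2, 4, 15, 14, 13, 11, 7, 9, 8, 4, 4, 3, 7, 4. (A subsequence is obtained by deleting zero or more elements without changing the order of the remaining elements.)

One longest increasing subsequence is 2, 4, 7, 9 (positions 1,2,7,8), of length 4; no longer one exists.

4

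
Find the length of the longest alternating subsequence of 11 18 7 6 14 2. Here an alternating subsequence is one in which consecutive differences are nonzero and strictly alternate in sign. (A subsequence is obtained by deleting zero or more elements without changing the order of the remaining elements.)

5

A longest alternating subsequence is 11, 18, 7, 14, 2 (positions 1,2,3,5,6); its 4 consecutive differences strictly alternate in sign, and length 5 is optimal.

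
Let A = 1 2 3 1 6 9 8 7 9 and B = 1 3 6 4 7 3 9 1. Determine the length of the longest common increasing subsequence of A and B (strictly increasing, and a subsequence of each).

A longest common strictly increasing subsequence is 1, 3, 6, 7, 9 (length 5); it appears in order in both A and B, and no longer such subsequence exists.

5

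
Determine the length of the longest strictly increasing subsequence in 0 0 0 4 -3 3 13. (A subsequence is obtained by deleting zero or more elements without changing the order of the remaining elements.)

One longest increasing subsequence is 0, 4, 13 (positions 1,4,7), of length 3; no longer one exists.

3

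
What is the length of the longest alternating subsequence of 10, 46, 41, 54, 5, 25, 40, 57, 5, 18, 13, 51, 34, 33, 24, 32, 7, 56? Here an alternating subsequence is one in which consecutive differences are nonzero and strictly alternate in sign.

14

Track the best alternating length ending on an up-step vs a down-step at each position: up/down = 1/1, 2/1, 2/3, 4/1, 1/5, 6/5, 6/5, 6/1, 1/7, 8/7, 8/9, 10/7, 10/11, 10/11, 10/11, 12/11, 8/13, 14/7.
The maximum over both is 14; one such subsequence is 10, 46, 41, 54, 5, 25, 5, 18, 13, 51, 24, 32, 7, 56.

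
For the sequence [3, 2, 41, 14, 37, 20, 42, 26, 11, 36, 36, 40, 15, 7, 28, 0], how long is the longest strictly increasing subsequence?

Let dp[i] be the longest increasing subsequence ending at position i. Then dp = [1, 1, 2, 2, 3, 3, 4, 4, 2, 5, 5, 6, 3, 2, 5, 1].
The maximum is 6; one witness is 3, 14, 20, 26, 36, 40 at positions 1,4,6,8,10,12.

6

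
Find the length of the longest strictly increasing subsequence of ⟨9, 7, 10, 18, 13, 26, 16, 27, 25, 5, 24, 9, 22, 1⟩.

5

Let dp[i] be the longest increasing subsequence ending at position i. Then dp = [1, 1, 2, 3, 3, 4, 4, 5, 5, 1, 5, 2, 5, 1].
The maximum is 5; one witness is 9, 10, 18, 26, 27 at positions 1,3,4,6,8.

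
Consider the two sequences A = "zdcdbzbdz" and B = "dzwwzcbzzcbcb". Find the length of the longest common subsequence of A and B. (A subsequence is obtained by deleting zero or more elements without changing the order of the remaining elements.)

A longest common subsequence is zcbzb (length 5); the LCS DP confirms no longer common subsequence exists.

5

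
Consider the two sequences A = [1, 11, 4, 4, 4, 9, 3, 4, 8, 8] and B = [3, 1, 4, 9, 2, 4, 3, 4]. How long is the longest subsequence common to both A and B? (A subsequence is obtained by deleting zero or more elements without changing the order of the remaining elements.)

Backtracking the LCS table gives one alignment: 1 (A1,B2) → 4 (A3,B3) → 4 (A5,B6) → 3 (A7,B7) → 4 (A8,B8).
So the longest common subsequence has length 5.

5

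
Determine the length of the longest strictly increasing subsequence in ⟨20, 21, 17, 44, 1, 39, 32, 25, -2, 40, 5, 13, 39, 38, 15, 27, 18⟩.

Scanning left to right, the best length ending at each element is: 20→1, 21→2, 17→1, 44→3, 1→1, 39→3, 32→3, 25→3, -2→1, 40→4, 5→2, 13→3, 39→4, 38→4, 15→4, 27→5, 18→5.
So the longest increasing subsequence has length 5, e.g. 1, 5, 13, 15, 27.

5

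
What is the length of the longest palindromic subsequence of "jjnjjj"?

Using dp[i][j] = 2 + dp[i+1][j−1] if the ends match, else max(dp[i+1][j], dp[i][j−1]):
dp[1][6] = 5. A witness is jjjjj at positions 1,2,4,5,6.

5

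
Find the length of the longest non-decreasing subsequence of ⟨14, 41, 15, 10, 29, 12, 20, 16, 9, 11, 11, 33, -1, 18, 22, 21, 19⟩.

Scanning left to right, the best length ending at each element is: 14→1, 41→2, 15→2, 10→1, 29→3, 12→2, 20→3, 16→3, 9→1, 11→2, 11→3, 33→4, -1→1, 18→4, 22→5, 21→5, 19→5.
So the longest non-decreasing subsequence has length 5, e.g. 14, 15, 16, 18, 22.

5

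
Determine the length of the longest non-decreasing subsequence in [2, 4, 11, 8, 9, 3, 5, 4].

4

One longest non-decreasing subsequence is 2, 4, 8, 9 (positions 1,2,4,5), of length 4; no longer one exists.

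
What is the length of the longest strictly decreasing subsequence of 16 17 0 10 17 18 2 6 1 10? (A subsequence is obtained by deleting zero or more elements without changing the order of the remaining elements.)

Let dp[i] be the longest decreasing subsequence ending at position i. Then dp = [1, 1, 2, 2, 1, 1, 3, 3, 4, 2].
The maximum is 4; one witness is 16, 10, 2, 1 at positions 1,4,7,9.

4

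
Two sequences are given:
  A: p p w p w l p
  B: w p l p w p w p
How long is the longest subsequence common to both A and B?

6

A longest common subsequence is ppwpwp (length 6); the LCS DP confirms no longer common subsequence exists.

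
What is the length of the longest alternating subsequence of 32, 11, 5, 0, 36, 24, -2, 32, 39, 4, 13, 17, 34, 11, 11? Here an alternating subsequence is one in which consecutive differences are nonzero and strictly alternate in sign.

8

Track the best alternating length ending on an up-step vs a down-step at each position: up/down = 1/1, 1/2, 1/2, 1/2, 3/1, 3/4, 1/4, 5/4, 5/1, 5/6, 7/6, 7/6, 7/6, 7/8, 7/8.
The maximum over both is 8; one such subsequence is 32, 11, 36, 24, 32, 4, 13, 11.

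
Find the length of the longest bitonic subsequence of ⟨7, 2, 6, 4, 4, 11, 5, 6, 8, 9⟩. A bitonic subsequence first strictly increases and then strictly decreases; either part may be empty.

6

Let inc[i] be the LIS ending at i and dec[i] the longest strictly decreasing subsequence starting at i. inc = [1, 1, 2, 2, 2, 3, 3, 4, 5, 6], dec = [3, 1, 2, 1, 1, 2, 1, 1, 1, 1].
max_i inc[i]+dec[i]−1 = 6, with one witness 2, 4, 5, 6, 8, 9.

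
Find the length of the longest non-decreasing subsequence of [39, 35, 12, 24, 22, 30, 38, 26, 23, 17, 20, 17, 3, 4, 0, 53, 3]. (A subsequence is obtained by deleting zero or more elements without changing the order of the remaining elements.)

5

Let dp[i] be the longest non-decreasing subsequence ending at position i. Then dp = [1, 1, 1, 2, 2, 3, 4, 3, 3, 2, 3, 3, 1, 2, 1, 5, 2].
The maximum is 5; one witness is 12, 24, 30, 38, 53 at positions 3,4,6,7,16.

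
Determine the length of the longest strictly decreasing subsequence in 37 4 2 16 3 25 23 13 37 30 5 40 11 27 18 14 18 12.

6

Scanning left to right, the best length ending at each element is: 37→1, 4→2, 2→3, 16→2, 3→3, 25→2, 23→3, 13→4, 37→1, 30→2, 5→5, 40→1, 11→5, 27→3, 18→4, 14→5, 18→4, 12→6.
So the longest decreasing subsequence has length 6, e.g. 37, 25, 23, 18, 14, 12.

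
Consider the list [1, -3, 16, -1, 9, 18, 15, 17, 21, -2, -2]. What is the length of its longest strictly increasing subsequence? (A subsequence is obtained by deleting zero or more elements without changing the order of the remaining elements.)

6

Scanning left to right, the best length ending at each element is: 1→1, -3→1, 16→2, -1→2, 9→3, 18→4, 15→4, 17→5, 21→6, -2→2, -2→2.
So the longest increasing subsequence has length 6, e.g. -3, -1, 9, 15, 17, 21.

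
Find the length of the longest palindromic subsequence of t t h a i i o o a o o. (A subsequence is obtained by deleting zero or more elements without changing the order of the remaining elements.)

One longest palindromic subsequence is ooaoo (positions 7,8,9,10,11); it reads the same forward and backward, and the interval DP gives dp[1][11] = 5.

5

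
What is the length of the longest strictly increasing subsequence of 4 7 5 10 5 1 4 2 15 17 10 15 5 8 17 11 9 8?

One longest increasing subsequence is 4, 7, 10, 15, 17 (positions 1,2,4,9,10), of length 5; no longer one exists.

5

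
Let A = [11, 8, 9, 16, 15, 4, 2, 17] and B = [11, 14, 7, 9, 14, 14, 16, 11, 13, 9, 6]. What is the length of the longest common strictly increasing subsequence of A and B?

2

A longest common strictly increasing subsequence is 11, 16 (length 2); it appears in order in both A and B, and no longer such subsequence exists.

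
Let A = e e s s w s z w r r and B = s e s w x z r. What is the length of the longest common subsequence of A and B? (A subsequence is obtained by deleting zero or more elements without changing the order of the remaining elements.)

A longest common subsequence is eswzr (length 5); the LCS DP confirms no longer common subsequence exists.

5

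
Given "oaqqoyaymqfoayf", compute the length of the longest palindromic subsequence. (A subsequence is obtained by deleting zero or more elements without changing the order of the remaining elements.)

One longest palindromic subsequence is aoyayoa (positions 2,5,6,7,8,12,13); it reads the same forward and backward, and the interval DP gives dp[1][15] = 7.

7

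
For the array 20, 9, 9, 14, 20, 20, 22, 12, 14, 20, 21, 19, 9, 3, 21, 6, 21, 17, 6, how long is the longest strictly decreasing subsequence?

Let dp[i] be the longest decreasing subsequence ending at position i. Then dp = [1, 2, 2, 2, 1, 1, 1, 3, 2, 2, 2, 3, 4, 5, 2, 5, 2, 4, 5].
The maximum is 5; one witness is 20, 14, 12, 9, 3 at positions 1,4,8,13,14.

5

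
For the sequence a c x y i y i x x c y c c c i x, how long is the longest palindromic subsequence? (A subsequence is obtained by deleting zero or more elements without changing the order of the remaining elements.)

One longest palindromic subsequence is xiccccix (positions 3,5,10,12,13,14,15,16); it reads the same forward and backward, and the interval DP gives dp[1][16] = 8.

8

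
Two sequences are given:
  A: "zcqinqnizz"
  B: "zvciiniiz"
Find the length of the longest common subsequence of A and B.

A longest common subsequence is zciniz (length 6); the LCS DP confirms no longer common subsequence exists.

6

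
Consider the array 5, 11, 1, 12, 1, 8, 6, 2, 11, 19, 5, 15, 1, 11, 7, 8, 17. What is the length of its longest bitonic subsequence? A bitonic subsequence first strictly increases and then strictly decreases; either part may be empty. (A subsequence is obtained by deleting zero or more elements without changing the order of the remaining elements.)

Let inc[i] be the LIS ending at i and dec[i] the longest strictly decreasing subsequence starting at i. inc = [1, 2, 1, 3, 1, 2, 2, 2, 3, 4, 3, 4, 1, 4, 4, 5, 6], dec = [3, 5, 1, 5, 1, 4, 3, 2, 3, 4, 2, 3, 1, 2, 1, 1, 1].
max_i inc[i]+dec[i]−1 = 7, with one witness 5, 11, 12, 8, 6, 5, 1.

7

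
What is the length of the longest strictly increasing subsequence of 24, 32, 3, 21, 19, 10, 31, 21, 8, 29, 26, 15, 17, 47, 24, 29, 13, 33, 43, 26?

Let dp[i] be the longest increasing subsequence ending at position i. Then dp = [1, 2, 1, 2, 2, 2, 3, 3, 2, 4, 4, 3, 4, 5, 5, 6, 3, 7, 8, 6].
The maximum is 8; one witness is 3, 10, 15, 17, 24, 29, 33, 43 at positions 3,6,12,13,15,16,18,19.

8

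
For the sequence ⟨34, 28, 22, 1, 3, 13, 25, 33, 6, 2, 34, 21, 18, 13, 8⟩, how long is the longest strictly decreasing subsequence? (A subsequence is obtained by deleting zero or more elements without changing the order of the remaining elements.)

Scanning left to right, the best length ending at each element is: 34→1, 28→2, 22→3, 1→4, 3→4, 13→4, 25→3, 33→2, 6→5, 2→6, 34→1, 21→4, 18→5, 13→6, 8→7.
So the longest decreasing subsequence has length 7, e.g. 34, 28, 22, 21, 18, 13, 8.

7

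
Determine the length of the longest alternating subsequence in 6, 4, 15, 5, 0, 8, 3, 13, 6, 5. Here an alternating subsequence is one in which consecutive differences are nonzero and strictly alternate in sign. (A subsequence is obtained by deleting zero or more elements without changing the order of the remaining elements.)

8

Track the best alternating length ending on an up-step vs a down-step at each position: up/down = 1/1, 1/2, 3/1, 3/4, 1/4, 5/4, 5/6, 7/4, 7/8, 7/8.
The maximum over both is 8; one such subsequence is 6, 4, 15, 5, 8, 3, 13, 6.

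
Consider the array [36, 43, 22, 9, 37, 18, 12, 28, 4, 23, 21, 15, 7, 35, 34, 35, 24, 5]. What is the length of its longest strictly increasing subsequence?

Scanning left to right, the best length ending at each element is: 36→1, 43→2, 22→1, 9→1, 37→2, 18→2, 12→2, 28→3, 4→1, 23→3, 21→3, 15→3, 7→2, 35→4, 34→4, 35→5, 24→4, 5→2.
So the longest increasing subsequence has length 5, e.g. 9, 18, 28, 34, 35.

5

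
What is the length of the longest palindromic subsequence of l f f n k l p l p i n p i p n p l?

9

One longest palindromic subsequence is lpnpipnpl (positions 1,7,11,12,13,14,15,16,17); it reads the same forward and backward, and the interval DP gives dp[1][17] = 9.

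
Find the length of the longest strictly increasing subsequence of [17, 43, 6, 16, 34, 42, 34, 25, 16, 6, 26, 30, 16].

5

Scanning left to right, the best length ending at each element is: 17→1, 43→2, 6→1, 16→2, 34→3, 42→4, 34→3, 25→3, 16→2, 6→1, 26→4, 30→5, 16→2.
So the longest increasing subsequence has length 5, e.g. 6, 16, 25, 26, 30.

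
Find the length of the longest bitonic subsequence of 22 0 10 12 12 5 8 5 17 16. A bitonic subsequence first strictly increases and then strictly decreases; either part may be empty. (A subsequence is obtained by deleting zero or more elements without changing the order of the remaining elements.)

One longest bitonic subsequence is 0, 10, 12, 8, 5 (positions 2,3,4,7,8): it rises to 12 then falls. Length 5 is optimal.

5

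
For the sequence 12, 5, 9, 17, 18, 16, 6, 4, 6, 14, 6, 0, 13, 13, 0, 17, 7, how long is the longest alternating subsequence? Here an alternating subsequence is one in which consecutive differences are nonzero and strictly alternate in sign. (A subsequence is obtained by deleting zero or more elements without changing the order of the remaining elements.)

Track the best alternating length ending on an up-step vs a down-step at each position: up/down = 1/1, 1/2, 3/2, 3/1, 3/1, 3/4, 3/4, 1/4, 5/4, 5/4, 5/6, 1/6, 7/6, 7/6, 1/8, 9/4, 9/10.
The maximum over both is 10; one such subsequence is 12, 5, 9, 6, 14, 6, 13, 0, 17, 7.

10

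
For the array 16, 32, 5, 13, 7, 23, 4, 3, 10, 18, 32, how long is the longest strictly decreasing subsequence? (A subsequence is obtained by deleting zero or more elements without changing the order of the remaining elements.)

5

Scanning left to right, the best length ending at each element is: 16→1, 32→1, 5→2, 13→2, 7→3, 23→2, 4→4, 3→5, 10→3, 18→3, 32→1.
So the longest decreasing subsequence has length 5, e.g. 16, 13, 7, 4, 3.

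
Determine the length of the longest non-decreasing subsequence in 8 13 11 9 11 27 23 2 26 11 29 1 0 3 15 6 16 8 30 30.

8

One longest non-decreasing subsequence is 8, 11, 11, 23, 26, 29, 30, 30 (positions 1,3,5,7,9,11,19,20), of length 8; no longer one exists.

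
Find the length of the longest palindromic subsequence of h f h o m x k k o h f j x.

One longest palindromic subsequence is fhokkohf (positions 2,3,4,7,8,9,10,11); it reads the same forward and backward, and the interval DP gives dp[1][13] = 8.

8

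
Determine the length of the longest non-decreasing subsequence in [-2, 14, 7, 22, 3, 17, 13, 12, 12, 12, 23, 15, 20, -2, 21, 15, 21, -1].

9

Let dp[i] be the longest non-decreasing subsequence ending at position i. Then dp = [1, 2, 2, 3, 2, 3, 3, 3, 4, 5, 6, 6, 7, 2, 8, 7, 9, 3].
The maximum is 9; one witness is -2, 7, 12, 12, 12, 15, 20, 21, 21 at positions 1,3,8,9,10,12,13,15,17.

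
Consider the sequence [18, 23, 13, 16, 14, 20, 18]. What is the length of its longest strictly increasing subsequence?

Scanning left to right, the best length ending at each element is: 18→1, 23→2, 13→1, 16→2, 14→2, 20→3, 18→3.
So the longest increasing subsequence has length 3, e.g. 13, 16, 20.

3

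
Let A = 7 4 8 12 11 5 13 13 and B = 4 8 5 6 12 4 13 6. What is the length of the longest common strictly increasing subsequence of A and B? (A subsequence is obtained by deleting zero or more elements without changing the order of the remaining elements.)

4

For each value that appears in both, track the longest common increasing run ending there.
The best achievable length is 4; one witness is 4, 8, 12, 13 (A-positions 2,3,4,7, B-positions 1,2,5,7).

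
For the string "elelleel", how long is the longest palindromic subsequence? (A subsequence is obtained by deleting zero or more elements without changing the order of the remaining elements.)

One longest palindromic subsequence is lellel (positions 2,3,4,5,7,8); it reads the same forward and backward, and the interval DP gives dp[1][8] = 6.

6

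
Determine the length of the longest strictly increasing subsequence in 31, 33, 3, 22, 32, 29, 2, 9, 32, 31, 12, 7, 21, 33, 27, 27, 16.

5

Scanning left to right, the best length ending at each element is: 31→1, 33→2, 3→1, 22→2, 32→3, 29→3, 2→1, 9→2, 32→4, 31→4, 12→3, 7→2, 21→4, 33→5, 27→5, 27→5, 16→4.
So the longest increasing subsequence has length 5, e.g. 3, 22, 29, 32, 33.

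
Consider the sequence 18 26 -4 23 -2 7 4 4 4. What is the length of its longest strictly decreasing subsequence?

Let dp[i] be the longest decreasing subsequence ending at position i. Then dp = [1, 1, 2, 2, 3, 3, 4, 4, 4].
The maximum is 4; one witness is 26, 23, 7, 4 at positions 2,4,6,7.

4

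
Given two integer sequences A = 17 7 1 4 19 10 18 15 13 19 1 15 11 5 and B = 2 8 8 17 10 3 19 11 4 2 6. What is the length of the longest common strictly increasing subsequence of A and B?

2

For each value that appears in both, track the longest common increasing run ending there.
The best achievable length is 2; one witness is 17, 19 (A-positions 1,5, B-positions 4,7).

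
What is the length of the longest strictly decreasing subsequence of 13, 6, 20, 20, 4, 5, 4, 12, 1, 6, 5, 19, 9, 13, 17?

5

One longest decreasing subsequence is 13, 6, 5, 4, 1 (positions 1,2,6,7,9), of length 5; no longer one exists.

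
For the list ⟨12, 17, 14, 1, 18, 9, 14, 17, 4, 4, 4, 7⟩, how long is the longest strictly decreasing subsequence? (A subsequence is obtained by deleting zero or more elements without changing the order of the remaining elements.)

Scanning left to right, the best length ending at each element is: 12→1, 17→1, 14→2, 1→3, 18→1, 9→3, 14→2, 17→2, 4→4, 4→4, 4→4, 7→4.
So the longest decreasing subsequence has length 4, e.g. 17, 14, 9, 4.

4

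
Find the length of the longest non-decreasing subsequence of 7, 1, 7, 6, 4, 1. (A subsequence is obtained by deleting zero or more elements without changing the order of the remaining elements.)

One longest non-decreasing subsequence is 7, 7 (positions 1,3), of length 2; no longer one exists.

2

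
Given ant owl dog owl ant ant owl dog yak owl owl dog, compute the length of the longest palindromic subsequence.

Using dp[i][j] = 2 + dp[i+1][j−1] if the ends match, else max(dp[i+1][j], dp[i][j−1]):
dp[1][12] = 8. A witness is owl dog owl ant ant owl dog owl at positions 2,3,4,5,6,7,8,11.

8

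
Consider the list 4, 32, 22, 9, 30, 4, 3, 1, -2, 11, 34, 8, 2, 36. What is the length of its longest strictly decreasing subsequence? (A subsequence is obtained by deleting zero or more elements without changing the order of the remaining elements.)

One longest decreasing subsequence is 32, 22, 9, 4, 3, 1, -2 (positions 2,3,4,6,7,8,9), of length 7; no longer one exists.

7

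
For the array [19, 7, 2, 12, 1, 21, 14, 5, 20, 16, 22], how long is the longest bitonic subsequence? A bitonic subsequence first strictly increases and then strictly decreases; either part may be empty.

5

Let inc[i] be the LIS ending at i and dec[i] the longest strictly decreasing subsequence starting at i. inc = [1, 1, 1, 2, 1, 3, 3, 2, 4, 4, 5], dec = [4, 3, 2, 2, 1, 3, 2, 1, 2, 1, 1].
max_i inc[i]+dec[i]−1 = 5, with one witness 7, 12, 21, 20, 16.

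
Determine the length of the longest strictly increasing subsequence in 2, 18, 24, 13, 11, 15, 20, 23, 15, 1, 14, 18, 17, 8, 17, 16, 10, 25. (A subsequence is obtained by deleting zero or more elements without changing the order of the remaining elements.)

6

One longest increasing subsequence is 2, 13, 15, 20, 23, 25 (positions 1,4,6,7,8,18), of length 6; no longer one exists.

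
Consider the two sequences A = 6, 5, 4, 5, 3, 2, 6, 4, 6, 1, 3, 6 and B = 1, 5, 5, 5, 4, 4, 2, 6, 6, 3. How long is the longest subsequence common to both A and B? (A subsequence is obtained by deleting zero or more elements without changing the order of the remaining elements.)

6

A longest common subsequence is 5, 4, 2, 6, 6, 3 (length 6); the LCS DP confirms no longer common subsequence exists.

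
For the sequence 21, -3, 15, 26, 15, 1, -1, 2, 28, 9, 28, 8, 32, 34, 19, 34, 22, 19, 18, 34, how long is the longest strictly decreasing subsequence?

Let dp[i] be the longest decreasing subsequence ending at position i. Then dp = [1, 2, 2, 1, 2, 3, 4, 3, 1, 3, 1, 4, 1, 1, 2, 1, 2, 3, 4, 1].
The maximum is 4; one witness is 21, 15, 1, -1 at positions 1,3,6,7.

4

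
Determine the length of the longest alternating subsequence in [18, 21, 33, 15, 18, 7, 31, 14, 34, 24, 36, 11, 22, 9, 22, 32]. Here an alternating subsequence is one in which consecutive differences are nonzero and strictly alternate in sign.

Track the best alternating length ending on an up-step vs a down-step at each position: up/down = 1/1, 2/1, 2/1, 1/3, 4/3, 1/5, 6/3, 6/7, 8/1, 8/9, 10/1, 6/11, 12/11, 6/13, 14/11, 14/11.
The maximum over both is 14; one such subsequence is 18, 21, 15, 18, 7, 31, 14, 34, 24, 36, 11, 22, 9, 22.

14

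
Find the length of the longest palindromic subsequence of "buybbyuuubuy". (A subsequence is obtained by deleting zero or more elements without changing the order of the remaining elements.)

One longest palindromic subsequence is buybbyub (positions 1,2,3,4,5,6,9,10); it reads the same forward and backward, and the interval DP gives dp[1][12] = 8.

8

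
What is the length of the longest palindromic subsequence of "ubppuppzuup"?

Using dp[i][j] = 2 + dp[i+1][j−1] if the ends match, else max(dp[i+1][j], dp[i][j−1]):
dp[1][11] = 7. A witness is uppuppu at positions 1,3,4,5,6,7,10.

7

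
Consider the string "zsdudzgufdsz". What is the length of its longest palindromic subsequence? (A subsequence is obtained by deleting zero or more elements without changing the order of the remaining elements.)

One longest palindromic subsequence is zsdugudsz (positions 1,2,3,4,7,8,10,11,12); it reads the same forward and backward, and the interval DP gives dp[1][12] = 9.

9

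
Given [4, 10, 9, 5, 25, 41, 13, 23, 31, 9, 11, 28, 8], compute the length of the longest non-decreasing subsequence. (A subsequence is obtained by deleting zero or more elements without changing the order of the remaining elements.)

Scanning left to right, the best length ending at each element is: 4→1, 10→2, 9→2, 5→2, 25→3, 41→4, 13→3, 23→4, 31→5, 9→3, 11→4, 28→5, 8→3.
So the longest non-decreasing subsequence has length 5, e.g. 4, 10, 13, 23, 31.

5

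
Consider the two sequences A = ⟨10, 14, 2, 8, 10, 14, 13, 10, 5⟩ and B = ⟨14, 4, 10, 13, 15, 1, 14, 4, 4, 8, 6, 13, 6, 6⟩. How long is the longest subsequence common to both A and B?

4

A longest common subsequence is 10, 14, 8, 13 (length 4); the LCS DP confirms no longer common subsequence exists.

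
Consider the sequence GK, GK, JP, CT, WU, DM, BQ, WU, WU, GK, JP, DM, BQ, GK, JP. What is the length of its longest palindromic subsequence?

7

Using dp[i][j] = 2 + dp[i+1][j−1] if the ends match, else max(dp[i+1][j], dp[i][j−1]):
dp[1][15] = 7. A witness is GK JP WU WU WU JP GK at positions 2,3,5,8,9,11,14.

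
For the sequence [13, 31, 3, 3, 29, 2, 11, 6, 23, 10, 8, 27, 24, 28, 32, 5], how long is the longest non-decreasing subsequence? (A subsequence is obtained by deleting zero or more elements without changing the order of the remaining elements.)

Let dp[i] be the longest non-decreasing subsequence ending at position i. Then dp = [1, 2, 1, 2, 3, 1, 3, 3, 4, 4, 4, 5, 5, 6, 7, 3].
The maximum is 7; one witness is 3, 3, 11, 23, 27, 28, 32 at positions 3,4,7,9,12,14,15.

7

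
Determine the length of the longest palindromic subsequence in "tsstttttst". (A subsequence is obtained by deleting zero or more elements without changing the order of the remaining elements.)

9

Using dp[i][j] = 2 + dp[i+1][j−1] if the ends match, else max(dp[i+1][j], dp[i][j−1]):
dp[1][10] = 9. A witness is tstttttst at positions 1,2,4,5,6,7,8,9,10.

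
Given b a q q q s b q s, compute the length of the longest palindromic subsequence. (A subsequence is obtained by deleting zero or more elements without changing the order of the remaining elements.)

5

Using dp[i][j] = 2 + dp[i+1][j−1] if the ends match, else max(dp[i+1][j], dp[i][j−1]):
dp[1][9] = 5. A witness is bqqqb at positions 1,3,4,5,7.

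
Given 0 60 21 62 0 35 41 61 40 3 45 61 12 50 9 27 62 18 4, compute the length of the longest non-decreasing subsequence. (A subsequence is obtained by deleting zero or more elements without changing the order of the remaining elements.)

One longest non-decreasing subsequence is 0, 21, 35, 41, 61, 61, 62 (positions 1,3,6,7,8,12,17), of length 7; no longer one exists.

7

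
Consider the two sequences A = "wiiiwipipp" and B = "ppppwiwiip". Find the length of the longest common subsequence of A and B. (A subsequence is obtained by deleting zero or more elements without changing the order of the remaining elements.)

6

Backtracking the LCS table gives one alignment: w (A1,B5) → i (A4,B6) → w (A5,B7) → i (A6,B8) → i (A8,B9) → p (A10,B10).
So the longest common subsequence has length 6.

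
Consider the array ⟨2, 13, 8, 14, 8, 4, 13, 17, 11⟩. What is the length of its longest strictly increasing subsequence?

One longest increasing subsequence is 2, 13, 14, 17 (positions 1,2,4,8), of length 4; no longer one exists.

4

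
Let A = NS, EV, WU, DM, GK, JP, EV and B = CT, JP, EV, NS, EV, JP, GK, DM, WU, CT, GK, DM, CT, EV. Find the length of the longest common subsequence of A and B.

5

Backtracking the LCS table gives one alignment: NS (A1,B4) → EV (A2,B5) → WU (A3,B9) → DM (A4,B12) → EV (A7,B14).
So the longest common subsequence has length 5.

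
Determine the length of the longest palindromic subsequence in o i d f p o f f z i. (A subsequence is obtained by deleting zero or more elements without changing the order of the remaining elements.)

5

One longest palindromic subsequence is ifffi (positions 2,4,7,8,10); it reads the same forward and backward, and the interval DP gives dp[1][10] = 5.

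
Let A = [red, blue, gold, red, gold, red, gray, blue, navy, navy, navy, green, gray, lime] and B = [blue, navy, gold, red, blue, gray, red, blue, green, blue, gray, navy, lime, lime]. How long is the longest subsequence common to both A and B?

8

Backtracking the LCS table gives one alignment: blue (A2,B1) → gold (A3,B3) → red (A4,B4) → red (A6,B7) → blue (A8,B8) → green (A12,B9) → gray (A13,B11) → lime (A14,B14).
So the longest common subsequence has length 8.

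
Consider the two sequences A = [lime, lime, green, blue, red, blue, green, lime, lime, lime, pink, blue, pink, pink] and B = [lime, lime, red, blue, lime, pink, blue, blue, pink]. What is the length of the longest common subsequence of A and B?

8

A longest common subsequence is lime, lime, red, blue, lime, pink, blue, pink (length 8); the LCS DP confirms no longer common subsequence exists.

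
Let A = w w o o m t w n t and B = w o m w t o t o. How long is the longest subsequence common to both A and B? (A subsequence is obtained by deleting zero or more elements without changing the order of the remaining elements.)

5

Backtracking the LCS table gives one alignment: w (A2,B1) → o (A4,B2) → m (A5,B3) → t (A6,B5) → t (A9,B7).
So the longest common subsequence has length 5.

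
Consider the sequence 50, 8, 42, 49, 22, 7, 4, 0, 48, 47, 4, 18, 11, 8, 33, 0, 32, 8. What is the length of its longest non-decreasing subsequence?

One longest non-decreasing subsequence is 4, 4, 18, 33 (positions 7,11,12,15), of length 4; no longer one exists.

4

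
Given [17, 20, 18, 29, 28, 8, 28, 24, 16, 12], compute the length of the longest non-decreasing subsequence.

4

One longest non-decreasing subsequence is 17, 20, 28, 28 (positions 1,2,5,7), of length 4; no longer one exists.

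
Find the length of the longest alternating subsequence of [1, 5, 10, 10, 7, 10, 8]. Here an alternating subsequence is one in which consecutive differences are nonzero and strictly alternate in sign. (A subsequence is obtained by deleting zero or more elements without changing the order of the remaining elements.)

A longest alternating subsequence is 1, 10, 7, 10, 8 (positions 1,3,5,6,7); its 4 consecutive differences strictly alternate in sign, and length 5 is optimal.

5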